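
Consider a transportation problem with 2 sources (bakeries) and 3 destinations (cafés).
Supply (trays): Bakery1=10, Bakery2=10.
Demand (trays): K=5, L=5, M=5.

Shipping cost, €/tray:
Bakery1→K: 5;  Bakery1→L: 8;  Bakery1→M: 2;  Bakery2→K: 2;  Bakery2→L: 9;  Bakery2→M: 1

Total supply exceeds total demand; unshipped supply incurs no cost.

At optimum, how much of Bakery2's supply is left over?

An optimal plan:
  Bakery1→L: 5 × €8 = €40
  Bakery2→K: 5 × €2 = €10
  Bakery2→M: 5 × €1 = €5
Total cost = €55.
Bakery2 ships 10 of its 10, leaving 0.

0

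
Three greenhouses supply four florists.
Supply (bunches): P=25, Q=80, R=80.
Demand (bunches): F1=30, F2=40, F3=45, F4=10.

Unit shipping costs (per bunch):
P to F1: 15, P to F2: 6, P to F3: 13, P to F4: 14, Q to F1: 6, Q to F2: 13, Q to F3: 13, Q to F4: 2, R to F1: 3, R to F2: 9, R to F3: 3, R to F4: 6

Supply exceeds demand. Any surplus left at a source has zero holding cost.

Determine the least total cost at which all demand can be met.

560

Optimal allocation:
  P->F2: 25 × 6 = 150
  Q->F1: 10 × 6 = 60
  Q->F4: 10 × 2 = 20
  R->F1: 20 × 3 = 60
  R->F2: 15 × 9 = 135
  R->F3: 45 × 3 = 135
Total = 150 + 60 + 20 + 60 + 135 + 135 = 560.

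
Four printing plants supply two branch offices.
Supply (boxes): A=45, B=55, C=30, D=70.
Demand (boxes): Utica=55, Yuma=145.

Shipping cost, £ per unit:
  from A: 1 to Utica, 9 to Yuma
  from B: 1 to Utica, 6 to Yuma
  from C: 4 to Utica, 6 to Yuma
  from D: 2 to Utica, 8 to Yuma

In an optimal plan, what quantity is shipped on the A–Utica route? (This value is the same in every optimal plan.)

Solving gives:
  A->Utica: 45 × £1 = £45
  B->Yuma: 55 × £6 = £330
  C->Yuma: 30 × £6 = £180
  D->Utica: 10 × £2 = £20
  D->Yuma: 60 × £8 = £480
Total cost = £1055.
So A→Utica carries 45 boxes.

45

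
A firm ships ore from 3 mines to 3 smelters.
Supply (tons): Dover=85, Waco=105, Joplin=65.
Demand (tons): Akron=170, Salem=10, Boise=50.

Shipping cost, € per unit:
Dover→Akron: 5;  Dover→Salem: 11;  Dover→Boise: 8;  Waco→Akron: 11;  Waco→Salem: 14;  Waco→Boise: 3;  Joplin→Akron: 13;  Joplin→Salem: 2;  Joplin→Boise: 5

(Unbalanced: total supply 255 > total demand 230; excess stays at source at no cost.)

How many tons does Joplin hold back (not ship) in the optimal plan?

25

An optimal plan:
  Dover–Akron: 85 tons
  Waco–Akron: 85 tons
  Waco–Boise: 20 tons
  Joplin–Salem: 10 tons
  Joplin–Boise: 30 tons
Total cost = €1590.
Joplin ships 40 of its 65, leaving 25.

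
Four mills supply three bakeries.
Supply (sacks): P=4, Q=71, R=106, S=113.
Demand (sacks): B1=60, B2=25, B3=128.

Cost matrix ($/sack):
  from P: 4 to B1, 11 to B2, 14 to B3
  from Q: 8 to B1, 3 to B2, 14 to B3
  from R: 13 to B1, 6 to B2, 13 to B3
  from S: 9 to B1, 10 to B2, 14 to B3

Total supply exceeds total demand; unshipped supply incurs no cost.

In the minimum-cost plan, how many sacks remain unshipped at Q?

0

Minimum-cost shipments:
  P to B1: 4 sacks
  Q to B1: 46 sacks
  Q to B2: 25 sacks
  R to B3: 106 sacks
  S to B1: 10 sacks
  S to B3: 22 sacks
Total cost = $2235.
Q ships 71 of its 71, leaving 0.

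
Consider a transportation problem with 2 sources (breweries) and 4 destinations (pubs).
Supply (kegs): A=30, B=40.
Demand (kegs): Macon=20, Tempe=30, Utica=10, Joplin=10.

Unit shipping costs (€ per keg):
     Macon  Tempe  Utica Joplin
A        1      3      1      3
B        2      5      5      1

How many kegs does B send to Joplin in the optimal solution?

The minimum-cost plan:
  A to Tempe: 20 kegs
  A to Utica: 10 kegs
  B to Macon: 20 kegs
  B to Tempe: 10 kegs
  B to Joplin: 10 kegs
Total cost = €170.
So B→Joplin carries 10 kegs.

10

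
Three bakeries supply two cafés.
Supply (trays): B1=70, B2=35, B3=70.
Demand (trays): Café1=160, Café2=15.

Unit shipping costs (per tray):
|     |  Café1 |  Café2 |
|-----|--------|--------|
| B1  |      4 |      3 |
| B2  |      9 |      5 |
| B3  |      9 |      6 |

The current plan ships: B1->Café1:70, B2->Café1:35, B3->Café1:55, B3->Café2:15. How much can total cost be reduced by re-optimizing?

Current plan cost = 70·4 + 35·9 + 55·9 + 15·6 = 1180.
Optimal plan:
  B1 to Café1: 70 trays
  B2 to Café1: 20 trays
  B2 to Café2: 15 trays
  B3 to Café1: 70 trays
Optimal cost = 1165.
Saving = 1180 − 1165 = 15.

15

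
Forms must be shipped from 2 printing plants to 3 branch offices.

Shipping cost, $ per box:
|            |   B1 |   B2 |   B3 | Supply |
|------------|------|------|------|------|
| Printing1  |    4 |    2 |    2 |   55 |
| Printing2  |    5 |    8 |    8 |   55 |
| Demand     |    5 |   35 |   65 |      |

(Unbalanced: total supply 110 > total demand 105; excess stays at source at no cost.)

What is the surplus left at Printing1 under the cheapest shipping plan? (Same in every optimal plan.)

An optimal plan:
  Printing1 to B2: 35 × $2 = $70
  Printing1 to B3: 20 × $2 = $40
  Printing2 to B1: 5 × $5 = $25
  Printing2 to B3: 45 × $8 = $360
Total cost = $495.
Printing1 ships 55 of its 55, leaving 0.

0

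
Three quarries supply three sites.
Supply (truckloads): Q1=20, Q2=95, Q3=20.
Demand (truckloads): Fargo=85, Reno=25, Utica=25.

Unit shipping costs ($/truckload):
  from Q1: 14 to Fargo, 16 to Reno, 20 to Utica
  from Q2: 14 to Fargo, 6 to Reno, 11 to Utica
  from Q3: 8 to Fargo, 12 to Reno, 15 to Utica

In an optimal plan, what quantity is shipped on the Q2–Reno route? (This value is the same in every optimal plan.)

25

The minimum-cost plan:
  Q1→Fargo: 20 truckloads
  Q2→Fargo: 45 truckloads
  Q2→Reno: 25 truckloads
  Q2→Utica: 25 truckloads
  Q3→Fargo: 20 truckloads
Total cost = $1495.
So Q2→Reno carries 25 truckloads.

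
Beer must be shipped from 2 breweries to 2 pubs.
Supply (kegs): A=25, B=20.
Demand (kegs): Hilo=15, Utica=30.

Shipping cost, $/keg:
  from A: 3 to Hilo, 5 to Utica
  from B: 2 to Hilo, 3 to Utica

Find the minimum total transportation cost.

One minimum-cost allocation:
  A–Hilo: 15 × $3 = $45
  A–Utica: 10 × $5 = $50
  B–Utica: 20 × $3 = $60
Total = 45 + 50 + 60 = $155.
(Supply check: A ships 25; B ships 20.)

155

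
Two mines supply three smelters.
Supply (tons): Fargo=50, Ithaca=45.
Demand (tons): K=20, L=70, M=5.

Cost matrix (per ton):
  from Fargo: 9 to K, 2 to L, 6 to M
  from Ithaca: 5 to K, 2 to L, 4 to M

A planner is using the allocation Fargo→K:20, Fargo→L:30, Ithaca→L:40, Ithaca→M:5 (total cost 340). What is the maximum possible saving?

Current plan cost = 20·9 + 30·2 + 40·2 + 5·4 = 340.
Optimal plan:
  Fargo to L: 50 tons
  Ithaca to K: 20 tons
  Ithaca to L: 20 tons
  Ithaca to M: 5 tons
Optimal cost = 260.
Saving = 340 − 260 = 80.

80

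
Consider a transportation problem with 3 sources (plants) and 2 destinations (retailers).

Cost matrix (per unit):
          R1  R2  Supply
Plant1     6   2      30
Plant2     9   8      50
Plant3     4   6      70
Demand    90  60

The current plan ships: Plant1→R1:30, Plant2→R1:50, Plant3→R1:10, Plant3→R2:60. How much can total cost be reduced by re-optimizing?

270

Current plan cost = 30·6 + 50·9 + 10·4 + 60·6 = 1030.
Optimal plan:
  Plant1–R2: 30 × 2 = 60
  Plant2–R1: 20 × 9 = 180
  Plant2–R2: 30 × 8 = 240
  Plant3–R1: 70 × 4 = 280
Optimal cost = 760.
Saving = 1030 − 760 = 270.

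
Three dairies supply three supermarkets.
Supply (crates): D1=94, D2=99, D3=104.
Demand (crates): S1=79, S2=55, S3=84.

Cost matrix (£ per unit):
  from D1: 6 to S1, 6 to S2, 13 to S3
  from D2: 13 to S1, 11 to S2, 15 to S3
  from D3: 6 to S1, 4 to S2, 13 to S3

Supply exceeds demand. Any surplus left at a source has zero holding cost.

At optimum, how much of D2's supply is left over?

79

An optimal plan:
  D1->S1: 30 × £6 = £180
  D1->S3: 64 × £13 = £832
  D2->S3: 20 × £15 = £300
  D3->S1: 49 × £6 = £294
  D3->S2: 55 × £4 = £220
Total cost = £1826.
D2 ships 20 of its 99, leaving 79.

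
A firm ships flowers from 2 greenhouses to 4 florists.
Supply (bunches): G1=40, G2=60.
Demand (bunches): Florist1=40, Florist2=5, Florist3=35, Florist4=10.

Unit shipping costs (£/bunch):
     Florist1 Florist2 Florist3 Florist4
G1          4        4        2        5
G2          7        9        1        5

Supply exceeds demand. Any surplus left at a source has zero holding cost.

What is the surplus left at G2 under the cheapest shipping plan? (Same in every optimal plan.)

10

Minimum-cost shipments:
  G1→Florist1: 35 × £4 = £140
  G1→Florist2: 5 × £4 = £20
  G2→Florist1: 5 × £7 = £35
  G2→Florist3: 35 × £1 = £35
  G2→Florist4: 10 × £5 = £50
Total cost = £280.
G2 ships 50 of its 60, leaving 10.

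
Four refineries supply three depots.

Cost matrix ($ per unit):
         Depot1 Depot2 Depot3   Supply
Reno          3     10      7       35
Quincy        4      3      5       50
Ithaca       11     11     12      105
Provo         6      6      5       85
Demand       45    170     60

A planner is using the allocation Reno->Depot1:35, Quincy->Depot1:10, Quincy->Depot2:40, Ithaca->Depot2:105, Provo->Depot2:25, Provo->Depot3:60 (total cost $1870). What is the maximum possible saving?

Current plan cost = 35·3 + 10·4 + 40·3 + 105·11 + 25·6 + 60·5 = $1870.
Optimal plan:
  Reno->Depot1: 35 kL
  Quincy->Depot2: 50 kL
  Ithaca->Depot1: 10 kL
  Ithaca->Depot2: 95 kL
  Provo->Depot2: 25 kL
  Provo->Depot3: 60 kL
Optimal cost = $1860.
Saving = 1870 − 1860 = $10.

10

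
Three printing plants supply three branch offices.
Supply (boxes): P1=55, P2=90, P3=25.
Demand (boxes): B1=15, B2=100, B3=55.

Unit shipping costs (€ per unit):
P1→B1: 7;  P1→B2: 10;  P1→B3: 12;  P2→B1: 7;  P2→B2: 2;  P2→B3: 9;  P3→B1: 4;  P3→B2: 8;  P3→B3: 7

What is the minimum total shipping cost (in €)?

920

A cheapest plan:
  P1→B1: 15 × €7 = €105
  P1→B2: 10 × €10 = €100
  P1→B3: 30 × €12 = €360
  P2→B2: 90 × €2 = €180
  P3→B3: 25 × €7 = €175
Total = 105 + 100 + 360 + 180 + 175 = €920.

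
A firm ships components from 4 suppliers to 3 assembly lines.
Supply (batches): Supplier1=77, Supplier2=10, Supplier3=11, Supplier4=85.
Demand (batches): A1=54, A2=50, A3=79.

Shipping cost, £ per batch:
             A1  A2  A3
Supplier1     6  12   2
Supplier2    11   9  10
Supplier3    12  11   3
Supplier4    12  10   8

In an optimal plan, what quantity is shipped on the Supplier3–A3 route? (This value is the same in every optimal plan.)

11

Solving gives:
  Supplier1 to A1: 44 batches
  Supplier1 to A3: 33 batches
  Supplier2 to A1: 10 batches
  Supplier3 to A3: 11 batches
  Supplier4 to A2: 50 batches
  Supplier4 to A3: 35 batches
Total cost = £1253.
So Supplier3→A3 carries 11 batches.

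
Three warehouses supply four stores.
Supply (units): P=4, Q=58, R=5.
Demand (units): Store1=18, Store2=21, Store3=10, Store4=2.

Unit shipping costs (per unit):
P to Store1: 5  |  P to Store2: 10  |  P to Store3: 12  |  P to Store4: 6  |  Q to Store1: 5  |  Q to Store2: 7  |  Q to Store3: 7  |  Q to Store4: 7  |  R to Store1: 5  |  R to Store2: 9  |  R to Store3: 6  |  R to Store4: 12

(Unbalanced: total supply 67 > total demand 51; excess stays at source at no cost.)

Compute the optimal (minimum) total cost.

A cheapest plan:
  P→Store4: 2 × 6 = 12
  Q→Store1: 18 × 5 = 90
  Q→Store2: 21 × 7 = 147
  Q→Store3: 5 × 7 = 35
  R→Store3: 5 × 6 = 30
Total = 12 + 90 + 147 + 35 + 30 = 314.
(Supply check: P ships 2; Q ships 44; R ships 5.)

314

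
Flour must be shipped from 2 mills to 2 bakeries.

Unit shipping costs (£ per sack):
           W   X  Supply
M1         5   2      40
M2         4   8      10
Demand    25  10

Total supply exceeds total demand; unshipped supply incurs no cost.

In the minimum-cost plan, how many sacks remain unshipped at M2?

Minimum-cost shipments:
  M1->W: 15 × £5 = £75
  M1->X: 10 × £2 = £20
  M2->W: 10 × £4 = £40
Total cost = £135.
M2 ships 10 of its 10, leaving 0.

0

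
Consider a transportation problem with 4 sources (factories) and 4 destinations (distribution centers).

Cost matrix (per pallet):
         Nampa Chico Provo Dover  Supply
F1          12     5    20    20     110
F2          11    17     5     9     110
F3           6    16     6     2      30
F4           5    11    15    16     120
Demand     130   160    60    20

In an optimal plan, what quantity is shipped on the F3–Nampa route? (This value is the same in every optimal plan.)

10

Solving gives:
  F1–Chico: 110 pallets
  F2–Nampa: 50 pallets
  F2–Provo: 60 pallets
  F3–Nampa: 10 pallets
  F3–Dover: 20 pallets
  F4–Nampa: 70 pallets
  F4–Chico: 50 pallets
Total cost = 2400.
So F3→Nampa carries 10 pallets.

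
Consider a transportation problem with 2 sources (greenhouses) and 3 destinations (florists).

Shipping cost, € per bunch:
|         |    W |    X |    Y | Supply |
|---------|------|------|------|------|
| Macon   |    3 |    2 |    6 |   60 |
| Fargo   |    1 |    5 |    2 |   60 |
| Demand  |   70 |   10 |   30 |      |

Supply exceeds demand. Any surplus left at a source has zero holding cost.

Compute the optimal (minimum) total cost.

230

A cheapest plan:
  Macon–W: 40 × €3 = €120
  Macon–X: 10 × €2 = €20
  Fargo–W: 30 × €1 = €30
  Fargo–Y: 30 × €2 = €60
Total = 120 + 20 + 30 + 60 = €230.
(Supply check: Macon ships 50; Fargo ships 60.)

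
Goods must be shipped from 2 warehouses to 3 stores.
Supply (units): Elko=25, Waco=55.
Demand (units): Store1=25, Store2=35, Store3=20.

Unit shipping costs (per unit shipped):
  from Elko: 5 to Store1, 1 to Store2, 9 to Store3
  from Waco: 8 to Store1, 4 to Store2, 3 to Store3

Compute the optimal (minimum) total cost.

325

An optimal shipping plan:
  Elko–Store2: 25 × 1 = 25
  Waco–Store1: 25 × 8 = 200
  Waco–Store2: 10 × 4 = 40
  Waco–Store3: 20 × 3 = 60
Total = 25 + 200 + 40 + 60 = 325.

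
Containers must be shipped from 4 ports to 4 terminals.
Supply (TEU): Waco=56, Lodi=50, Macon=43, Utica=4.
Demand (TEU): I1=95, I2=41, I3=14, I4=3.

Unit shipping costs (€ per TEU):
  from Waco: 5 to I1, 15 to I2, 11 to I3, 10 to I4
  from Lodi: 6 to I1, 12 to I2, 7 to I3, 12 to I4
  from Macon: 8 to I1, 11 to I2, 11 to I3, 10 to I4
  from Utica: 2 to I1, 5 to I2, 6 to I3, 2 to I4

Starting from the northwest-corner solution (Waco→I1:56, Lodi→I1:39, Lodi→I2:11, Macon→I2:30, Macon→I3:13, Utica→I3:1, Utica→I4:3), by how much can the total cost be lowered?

62

Current plan cost = 56·5 + 39·6 + 11·12 + 30·11 + 13·11 + 1·6 + 3·2 = €1131.
Optimal plan:
  Waco to I1: 56 × €5 = €280
  Lodi to I1: 36 × €6 = €216
  Lodi to I3: 14 × €7 = €98
  Macon to I1: 3 × €8 = €24
  Macon to I2: 40 × €11 = €440
  Utica to I2: 1 × €5 = €5
  Utica to I4: 3 × €2 = €6
Optimal cost = €1069.
Saving = 1131 − 1069 = €62.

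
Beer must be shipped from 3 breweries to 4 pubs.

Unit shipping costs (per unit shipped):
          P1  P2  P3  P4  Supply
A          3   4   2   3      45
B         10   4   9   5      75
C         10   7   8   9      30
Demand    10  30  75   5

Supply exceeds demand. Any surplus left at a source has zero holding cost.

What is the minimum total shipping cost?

One minimum-cost allocation:
  A–P3: 45 × 2 = 90
  B–P1: 10 × 10 = 100
  B–P2: 30 × 4 = 120
  B–P4: 5 × 5 = 25
  C–P3: 30 × 8 = 240
Total = 90 + 100 + 120 + 25 + 240 = 575.

575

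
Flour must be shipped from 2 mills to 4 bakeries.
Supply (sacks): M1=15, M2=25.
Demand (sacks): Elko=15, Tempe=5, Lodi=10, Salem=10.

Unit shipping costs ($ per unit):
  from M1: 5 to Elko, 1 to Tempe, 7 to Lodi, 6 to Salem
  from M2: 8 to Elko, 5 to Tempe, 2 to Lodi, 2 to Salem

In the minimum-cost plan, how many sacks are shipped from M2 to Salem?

Solving gives:
  M1→Elko: 10 × $5 = $50
  M1→Tempe: 5 × $1 = $5
  M2→Elko: 5 × $8 = $40
  M2→Lodi: 10 × $2 = $20
  M2→Salem: 10 × $2 = $20
Total cost = $135.
So M2→Salem carries 10 sacks.

10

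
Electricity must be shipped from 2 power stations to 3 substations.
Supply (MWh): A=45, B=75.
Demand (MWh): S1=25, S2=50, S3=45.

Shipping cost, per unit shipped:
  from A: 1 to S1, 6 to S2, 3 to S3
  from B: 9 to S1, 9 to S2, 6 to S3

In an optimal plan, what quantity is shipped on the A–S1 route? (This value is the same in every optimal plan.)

Optimal shipments:
  A->S1: 25 MWh
  A->S2: 20 MWh
  B->S2: 30 MWh
  B->S3: 45 MWh
Total cost = 685.
So A→S1 carries 25 MWh.

25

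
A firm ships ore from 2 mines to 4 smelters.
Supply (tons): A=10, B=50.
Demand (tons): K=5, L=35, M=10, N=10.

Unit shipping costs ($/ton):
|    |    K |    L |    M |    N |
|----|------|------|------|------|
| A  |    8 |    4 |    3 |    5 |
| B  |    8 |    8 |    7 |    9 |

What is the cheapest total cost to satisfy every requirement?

440

An optimal shipping plan:
  A–M: 10 tons
  B–K: 5 tons
  B–L: 35 tons
  B–N: 10 tons
Total cost = $440.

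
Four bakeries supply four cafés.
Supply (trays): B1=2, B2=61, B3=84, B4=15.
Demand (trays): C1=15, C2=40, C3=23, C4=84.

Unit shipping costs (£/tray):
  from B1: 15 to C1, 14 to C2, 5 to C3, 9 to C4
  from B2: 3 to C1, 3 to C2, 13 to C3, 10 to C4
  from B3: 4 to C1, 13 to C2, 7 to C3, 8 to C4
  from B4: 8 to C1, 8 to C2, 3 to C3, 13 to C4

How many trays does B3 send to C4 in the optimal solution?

78

The minimum-cost plan:
  B1 to C3: 2 × £5 = £10
  B2 to C1: 15 × £3 = £45
  B2 to C2: 40 × £3 = £120
  B2 to C4: 6 × £10 = £60
  B3 to C3: 6 × £7 = £42
  B3 to C4: 78 × £8 = £624
  B4 to C3: 15 × £3 = £45
Total cost = £946.
So B3→C4 carries 78 trays.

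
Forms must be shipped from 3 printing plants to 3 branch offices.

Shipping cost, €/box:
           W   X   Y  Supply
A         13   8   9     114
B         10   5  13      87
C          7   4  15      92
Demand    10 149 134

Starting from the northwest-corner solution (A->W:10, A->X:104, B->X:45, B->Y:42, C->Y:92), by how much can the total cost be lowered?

1094

Current plan cost = 10·13 + 104·8 + 45·5 + 42·13 + 92·15 = €3113.
Optimal plan:
  A to Y: 114 × €9 = €1026
  B to X: 67 × €5 = €335
  B to Y: 20 × €13 = €260
  C to W: 10 × €7 = €70
  C to X: 82 × €4 = €328
Optimal cost = €2019.
Saving = 3113 − 2019 = €1094.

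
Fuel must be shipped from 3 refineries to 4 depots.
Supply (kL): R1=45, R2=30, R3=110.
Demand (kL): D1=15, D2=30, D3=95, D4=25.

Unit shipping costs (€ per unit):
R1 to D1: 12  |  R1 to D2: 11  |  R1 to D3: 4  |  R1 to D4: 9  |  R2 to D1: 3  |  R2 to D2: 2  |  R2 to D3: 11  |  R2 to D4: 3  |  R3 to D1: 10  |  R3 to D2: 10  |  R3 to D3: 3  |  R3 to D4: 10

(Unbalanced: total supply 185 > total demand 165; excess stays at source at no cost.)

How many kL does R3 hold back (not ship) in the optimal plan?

An optimal plan:
  R1->D4: 25 × €9 = €225
  R2->D2: 30 × €2 = €60
  R3->D1: 15 × €10 = €150
  R3->D3: 95 × €3 = €285
Total cost = €720.
R3 ships 110 of its 110, leaving 0.

0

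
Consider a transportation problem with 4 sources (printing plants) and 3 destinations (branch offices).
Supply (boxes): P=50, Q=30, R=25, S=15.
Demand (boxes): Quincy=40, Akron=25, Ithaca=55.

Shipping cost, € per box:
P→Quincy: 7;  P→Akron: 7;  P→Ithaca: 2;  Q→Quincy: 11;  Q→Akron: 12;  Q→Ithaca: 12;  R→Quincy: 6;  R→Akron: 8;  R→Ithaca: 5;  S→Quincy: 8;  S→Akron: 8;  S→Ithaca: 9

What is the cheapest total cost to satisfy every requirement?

A cheapest plan:
  P–Ithaca: 50 × €2 = €100
  Q–Quincy: 20 × €11 = €220
  Q–Akron: 10 × €12 = €120
  R–Quincy: 20 × €6 = €120
  R–Ithaca: 5 × €5 = €25
  S–Akron: 15 × €8 = €120
Total = 100 + 220 + 120 + 120 + 25 + 120 = €705.
(Supply check: P ships 50; Q ships 30; R ships 25; S ships 15.)

705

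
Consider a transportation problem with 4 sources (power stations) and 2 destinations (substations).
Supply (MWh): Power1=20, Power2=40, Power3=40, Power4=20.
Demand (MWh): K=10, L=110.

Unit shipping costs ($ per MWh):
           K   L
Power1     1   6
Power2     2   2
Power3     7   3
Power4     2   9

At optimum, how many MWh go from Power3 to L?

40

Solving gives:
  Power1 to L: 20 × $6 = $120
  Power2 to L: 40 × $2 = $80
  Power3 to L: 40 × $3 = $120
  Power4 to K: 10 × $2 = $20
  Power4 to L: 10 × $9 = $90
Total cost = $430.
So Power3→L carries 40 MWh.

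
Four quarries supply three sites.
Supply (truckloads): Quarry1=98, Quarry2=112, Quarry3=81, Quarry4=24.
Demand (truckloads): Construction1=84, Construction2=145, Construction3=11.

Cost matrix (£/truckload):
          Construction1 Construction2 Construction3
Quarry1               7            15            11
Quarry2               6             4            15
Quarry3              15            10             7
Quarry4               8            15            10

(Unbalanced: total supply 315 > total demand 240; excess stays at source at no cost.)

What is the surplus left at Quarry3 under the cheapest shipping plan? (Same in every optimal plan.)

An optimal plan:
  Quarry1→Construction1: 84 × £7 = £588
  Quarry2→Construction2: 112 × £4 = £448
  Quarry3→Construction2: 33 × £10 = £330
  Quarry3→Construction3: 11 × £7 = £77
Total cost = £1443.
Quarry3 ships 44 of its 81, leaving 37.

37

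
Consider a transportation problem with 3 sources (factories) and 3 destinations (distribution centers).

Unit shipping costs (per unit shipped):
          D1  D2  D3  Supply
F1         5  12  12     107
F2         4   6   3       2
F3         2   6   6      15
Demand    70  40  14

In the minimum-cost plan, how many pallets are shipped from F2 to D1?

Optimal shipments:
  F1 to D1: 70 × 5 = 350
  F1 to D2: 25 × 12 = 300
  F1 to D3: 12 × 12 = 144
  F2 to D3: 2 × 3 = 6
  F3 to D2: 15 × 6 = 90
Total cost = 890.
The route F2→D1 is not used.

0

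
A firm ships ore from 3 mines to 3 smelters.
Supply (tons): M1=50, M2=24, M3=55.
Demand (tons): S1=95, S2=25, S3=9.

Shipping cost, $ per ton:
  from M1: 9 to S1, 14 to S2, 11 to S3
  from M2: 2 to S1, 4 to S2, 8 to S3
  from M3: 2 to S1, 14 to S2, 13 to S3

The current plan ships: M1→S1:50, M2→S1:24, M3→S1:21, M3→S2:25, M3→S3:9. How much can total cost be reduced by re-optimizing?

328

Current plan cost = 50·9 + 24·2 + 21·2 + 25·14 + 9·13 = $1007.
Optimal plan:
  M1 to S1: 40 tons
  M1 to S2: 1 tons
  M1 to S3: 9 tons
  M2 to S2: 24 tons
  M3 to S1: 55 tons
Optimal cost = $679.
Saving = 1007 − 679 = $328.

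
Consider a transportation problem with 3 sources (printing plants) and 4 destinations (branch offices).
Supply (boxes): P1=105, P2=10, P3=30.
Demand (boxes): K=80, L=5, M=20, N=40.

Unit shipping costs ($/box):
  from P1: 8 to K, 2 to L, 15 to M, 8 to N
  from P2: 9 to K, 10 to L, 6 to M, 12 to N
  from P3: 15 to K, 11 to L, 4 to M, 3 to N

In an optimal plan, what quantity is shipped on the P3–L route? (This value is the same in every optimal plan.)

0

Optimal shipments:
  P1->K: 80 boxes
  P1->L: 5 boxes
  P1->N: 20 boxes
  P2->M: 10 boxes
  P3->M: 10 boxes
  P3->N: 20 boxes
Total cost = $970.
The route P3→L is not used.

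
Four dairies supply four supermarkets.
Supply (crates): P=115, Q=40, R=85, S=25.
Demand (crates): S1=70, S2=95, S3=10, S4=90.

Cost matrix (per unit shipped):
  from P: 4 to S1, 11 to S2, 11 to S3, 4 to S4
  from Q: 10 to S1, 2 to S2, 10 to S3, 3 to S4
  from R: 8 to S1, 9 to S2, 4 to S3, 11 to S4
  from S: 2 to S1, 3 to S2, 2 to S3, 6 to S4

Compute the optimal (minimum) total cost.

Optimal allocation:
  P→S1: 25 crates
  P→S4: 90 crates
  Q→S2: 40 crates
  R→S1: 45 crates
  R→S2: 30 crates
  R→S3: 10 crates
  S→S2: 25 crates
Total cost = 1285.

1285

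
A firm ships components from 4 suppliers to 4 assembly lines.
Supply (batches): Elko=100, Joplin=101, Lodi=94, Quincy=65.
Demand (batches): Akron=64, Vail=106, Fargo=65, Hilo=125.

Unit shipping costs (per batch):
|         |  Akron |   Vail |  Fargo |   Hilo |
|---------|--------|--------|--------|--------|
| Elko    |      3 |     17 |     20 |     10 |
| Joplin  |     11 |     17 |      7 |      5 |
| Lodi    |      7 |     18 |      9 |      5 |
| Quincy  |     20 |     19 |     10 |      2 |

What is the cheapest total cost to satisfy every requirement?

2913

A cheapest plan:
  Elko to Akron: 64 batches
  Elko to Vail: 36 batches
  Joplin to Vail: 36 batches
  Joplin to Fargo: 65 batches
  Lodi to Vail: 34 batches
  Lodi to Hilo: 60 batches
  Quincy to Hilo: 65 batches
Total cost = 2913.
(Supply check: Elko ships 100; Joplin ships 101; Lodi ships 94; Quincy ships 65.)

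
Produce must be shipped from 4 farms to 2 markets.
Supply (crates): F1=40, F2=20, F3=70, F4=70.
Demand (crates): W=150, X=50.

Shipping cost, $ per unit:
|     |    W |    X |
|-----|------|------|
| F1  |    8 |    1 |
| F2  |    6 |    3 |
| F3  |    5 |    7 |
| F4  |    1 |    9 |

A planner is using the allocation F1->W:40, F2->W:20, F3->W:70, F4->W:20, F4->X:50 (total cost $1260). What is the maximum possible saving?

710

Current plan cost = 40·8 + 20·6 + 70·5 + 20·1 + 50·9 = $1260.
Optimal plan:
  F1–X: 40 × $1 = $40
  F2–W: 10 × $6 = $60
  F2–X: 10 × $3 = $30
  F3–W: 70 × $5 = $350
  F4–W: 70 × $1 = $70
Optimal cost = $550.
Saving = 1260 − 550 = $710.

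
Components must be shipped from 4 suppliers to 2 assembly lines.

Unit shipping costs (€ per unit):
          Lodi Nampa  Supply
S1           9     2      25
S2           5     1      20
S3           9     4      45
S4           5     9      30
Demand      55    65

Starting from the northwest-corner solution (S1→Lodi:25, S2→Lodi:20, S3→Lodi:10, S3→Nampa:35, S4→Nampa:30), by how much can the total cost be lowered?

320

Current plan cost = 25·9 + 20·5 + 10·9 + 35·4 + 30·9 = €825.
Optimal plan:
  S1->Nampa: 25 × €2 = €50
  S2->Lodi: 20 × €5 = €100
  S3->Lodi: 5 × €9 = €45
  S3->Nampa: 40 × €4 = €160
  S4->Lodi: 30 × €5 = €150
Optimal cost = €505.
Saving = 825 − 505 = €320.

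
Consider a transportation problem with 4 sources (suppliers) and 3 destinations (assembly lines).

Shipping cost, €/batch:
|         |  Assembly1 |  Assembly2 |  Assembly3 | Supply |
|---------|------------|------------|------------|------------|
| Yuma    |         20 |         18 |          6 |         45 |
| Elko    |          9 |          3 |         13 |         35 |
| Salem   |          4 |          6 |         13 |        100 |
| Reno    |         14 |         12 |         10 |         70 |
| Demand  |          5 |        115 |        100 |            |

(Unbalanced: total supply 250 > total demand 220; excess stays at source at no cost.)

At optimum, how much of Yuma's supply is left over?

Minimum-cost shipments:
  Yuma–Assembly3: 45 × €6 = €270
  Elko–Assembly2: 35 × €3 = €105
  Salem–Assembly1: 5 × €4 = €20
  Salem–Assembly2: 80 × €6 = €480
  Reno–Assembly3: 55 × €10 = €550
Total cost = €1425.
Yuma ships 45 of its 45, leaving 0.

0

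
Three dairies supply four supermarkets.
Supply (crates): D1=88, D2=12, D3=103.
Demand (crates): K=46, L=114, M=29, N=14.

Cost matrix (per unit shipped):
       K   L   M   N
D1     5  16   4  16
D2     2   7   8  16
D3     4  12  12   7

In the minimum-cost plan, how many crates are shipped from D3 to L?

Solving gives:
  D1->K: 46 × 5 = 230
  D1->L: 13 × 16 = 208
  D1->M: 29 × 4 = 116
  D2->L: 12 × 7 = 84
  D3->L: 89 × 12 = 1068
  D3->N: 14 × 7 = 98
Total cost = 1804.
So D3→L carries 89 crates.

89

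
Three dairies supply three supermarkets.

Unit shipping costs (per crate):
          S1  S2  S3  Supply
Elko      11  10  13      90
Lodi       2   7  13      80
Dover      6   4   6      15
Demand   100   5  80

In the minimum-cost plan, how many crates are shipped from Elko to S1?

Optimal shipments:
  Elko->S1: 20 crates
  Elko->S2: 5 crates
  Elko->S3: 65 crates
  Lodi->S1: 80 crates
  Dover->S3: 15 crates
Total cost = 1365.
So Elko→S1 carries 20 crates.

20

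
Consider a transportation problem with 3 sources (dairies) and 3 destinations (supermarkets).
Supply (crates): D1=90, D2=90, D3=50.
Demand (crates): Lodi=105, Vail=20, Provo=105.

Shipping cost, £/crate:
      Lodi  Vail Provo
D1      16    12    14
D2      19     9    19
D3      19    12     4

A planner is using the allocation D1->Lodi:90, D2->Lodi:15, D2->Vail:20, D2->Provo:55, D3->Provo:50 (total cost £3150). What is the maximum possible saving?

Current plan cost = 90·16 + 15·19 + 20·9 + 55·19 + 50·4 = £3150.
Optimal plan:
  D1–Lodi: 35 × £16 = £560
  D1–Provo: 55 × £14 = £770
  D2–Lodi: 70 × £19 = £1330
  D2–Vail: 20 × £9 = £180
  D3–Provo: 50 × £4 = £200
Optimal cost = £3040.
Saving = 3150 − 3040 = £110.

110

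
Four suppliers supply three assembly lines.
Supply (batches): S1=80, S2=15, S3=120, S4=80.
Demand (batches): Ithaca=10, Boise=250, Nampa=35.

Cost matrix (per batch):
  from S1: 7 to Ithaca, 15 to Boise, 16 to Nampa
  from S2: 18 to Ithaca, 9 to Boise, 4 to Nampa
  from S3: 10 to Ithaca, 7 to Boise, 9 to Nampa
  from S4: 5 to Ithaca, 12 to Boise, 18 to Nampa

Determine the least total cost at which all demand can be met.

3000

A cheapest plan:
  S1 to Ithaca: 10 × 7 = 70
  S1 to Boise: 50 × 15 = 750
  S1 to Nampa: 20 × 16 = 320
  S2 to Nampa: 15 × 4 = 60
  S3 to Boise: 120 × 7 = 840
  S4 to Boise: 80 × 12 = 960
Total = 70 + 750 + 320 + 60 + 840 + 960 = 3000.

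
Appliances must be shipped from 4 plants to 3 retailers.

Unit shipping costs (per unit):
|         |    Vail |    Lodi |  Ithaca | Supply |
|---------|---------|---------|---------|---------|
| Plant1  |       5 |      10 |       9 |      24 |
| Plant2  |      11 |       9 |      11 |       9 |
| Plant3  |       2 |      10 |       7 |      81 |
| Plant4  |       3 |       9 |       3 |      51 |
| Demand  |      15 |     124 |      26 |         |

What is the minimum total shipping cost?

Optimal allocation:
  Plant1→Lodi: 24 units
  Plant2→Lodi: 9 units
  Plant3→Vail: 15 units
  Plant3→Lodi: 66 units
  Plant4→Lodi: 25 units
  Plant4→Ithaca: 26 units
Total cost = 1314.

1314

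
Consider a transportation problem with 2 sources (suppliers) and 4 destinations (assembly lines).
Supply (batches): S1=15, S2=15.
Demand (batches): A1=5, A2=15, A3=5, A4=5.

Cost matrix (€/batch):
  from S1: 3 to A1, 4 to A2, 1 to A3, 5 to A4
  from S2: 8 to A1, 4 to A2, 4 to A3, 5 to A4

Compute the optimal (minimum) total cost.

A cheapest plan:
  S1→A1: 5 batches
  S1→A3: 5 batches
  S1→A4: 5 batches
  S2→A2: 15 batches
Total cost = €105.

105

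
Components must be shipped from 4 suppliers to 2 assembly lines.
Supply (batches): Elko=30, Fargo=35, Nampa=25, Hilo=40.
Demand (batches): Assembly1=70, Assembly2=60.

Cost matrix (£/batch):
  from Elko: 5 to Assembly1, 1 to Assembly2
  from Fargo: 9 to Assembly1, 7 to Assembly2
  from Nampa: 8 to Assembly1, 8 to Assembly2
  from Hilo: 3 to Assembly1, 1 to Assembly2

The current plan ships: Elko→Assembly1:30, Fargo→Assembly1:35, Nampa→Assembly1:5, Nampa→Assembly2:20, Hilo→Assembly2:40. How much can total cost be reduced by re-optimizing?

Current plan cost = 30·5 + 35·9 + 5·8 + 20·8 + 40·1 = £705.
Optimal plan:
  Elko–Assembly2: 30 × £1 = £30
  Fargo–Assembly1: 35 × £9 = £315
  Nampa–Assembly1: 25 × £8 = £200
  Hilo–Assembly1: 10 × £3 = £30
  Hilo–Assembly2: 30 × £1 = £30
Optimal cost = £605.
Saving = 705 − 605 = £100.

100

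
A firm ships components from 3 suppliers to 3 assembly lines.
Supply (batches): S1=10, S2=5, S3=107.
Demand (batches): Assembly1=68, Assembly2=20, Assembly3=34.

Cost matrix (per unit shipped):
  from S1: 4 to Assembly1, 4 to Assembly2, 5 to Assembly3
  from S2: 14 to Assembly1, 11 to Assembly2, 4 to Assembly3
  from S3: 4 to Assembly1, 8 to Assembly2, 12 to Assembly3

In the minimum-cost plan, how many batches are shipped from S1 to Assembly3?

The minimum-cost plan:
  S1 to Assembly3: 10 × 5 = 50
  S2 to Assembly3: 5 × 4 = 20
  S3 to Assembly1: 68 × 4 = 272
  S3 to Assembly2: 20 × 8 = 160
  S3 to Assembly3: 19 × 12 = 228
Total cost = 730.
So S1→Assembly3 carries 10 batches.

10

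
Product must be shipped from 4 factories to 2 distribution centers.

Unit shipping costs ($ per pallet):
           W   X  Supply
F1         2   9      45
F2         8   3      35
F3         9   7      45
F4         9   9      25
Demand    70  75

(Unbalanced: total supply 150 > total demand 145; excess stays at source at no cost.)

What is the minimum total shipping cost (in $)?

700

Optimal allocation:
  F1→W: 45 × $2 = $90
  F2→X: 35 × $3 = $105
  F3→W: 5 × $9 = $45
  F3→X: 40 × $7 = $280
  F4→W: 20 × $9 = $180
Total = 90 + 105 + 45 + 280 + 180 = $700.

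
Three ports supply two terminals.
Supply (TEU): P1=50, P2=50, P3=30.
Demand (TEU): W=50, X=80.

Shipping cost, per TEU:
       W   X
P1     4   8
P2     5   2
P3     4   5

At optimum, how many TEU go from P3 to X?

30

Optimal shipments:
  P1->W: 50 TEU
  P2->X: 50 TEU
  P3->X: 30 TEU
Total cost = 450.
So P3→X carries 30 TEU.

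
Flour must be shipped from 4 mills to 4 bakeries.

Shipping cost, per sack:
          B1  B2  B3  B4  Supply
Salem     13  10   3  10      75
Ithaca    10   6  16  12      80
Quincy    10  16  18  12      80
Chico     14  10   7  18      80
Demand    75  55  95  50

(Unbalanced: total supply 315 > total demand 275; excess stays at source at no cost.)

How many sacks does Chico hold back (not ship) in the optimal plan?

40

Minimum-cost shipments:
  Salem→B3: 55 × 3 = 165
  Salem→B4: 20 × 10 = 200
  Ithaca→B2: 55 × 6 = 330
  Ithaca→B4: 25 × 12 = 300
  Quincy→B1: 75 × 10 = 750
  Quincy→B4: 5 × 12 = 60
  Chico→B3: 40 × 7 = 280
Total cost = 2085.
Chico ships 40 of its 80, leaving 40.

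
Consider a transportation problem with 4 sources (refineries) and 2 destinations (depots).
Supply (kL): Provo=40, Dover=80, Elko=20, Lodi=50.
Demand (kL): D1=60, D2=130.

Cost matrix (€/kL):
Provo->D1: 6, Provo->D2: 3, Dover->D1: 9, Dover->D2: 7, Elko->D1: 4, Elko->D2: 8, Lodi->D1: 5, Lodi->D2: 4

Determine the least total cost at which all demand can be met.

1000

Optimal allocation:
  Provo→D2: 40 × €3 = €120
  Dover→D2: 80 × €7 = €560
  Elko→D1: 20 × €4 = €80
  Lodi→D1: 40 × €5 = €200
  Lodi→D2: 10 × €4 = €40
Total = 120 + 560 + 80 + 200 + 40 = €1000.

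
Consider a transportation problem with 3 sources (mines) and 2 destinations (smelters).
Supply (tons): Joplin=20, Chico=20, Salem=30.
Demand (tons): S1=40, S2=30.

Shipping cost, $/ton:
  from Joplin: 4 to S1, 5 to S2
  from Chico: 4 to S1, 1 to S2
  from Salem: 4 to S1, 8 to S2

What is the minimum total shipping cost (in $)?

An optimal shipping plan:
  Joplin to S1: 10 × $4 = $40
  Joplin to S2: 10 × $5 = $50
  Chico to S2: 20 × $1 = $20
  Salem to S1: 30 × $4 = $120
Total = 40 + 50 + 20 + 120 = $230.

230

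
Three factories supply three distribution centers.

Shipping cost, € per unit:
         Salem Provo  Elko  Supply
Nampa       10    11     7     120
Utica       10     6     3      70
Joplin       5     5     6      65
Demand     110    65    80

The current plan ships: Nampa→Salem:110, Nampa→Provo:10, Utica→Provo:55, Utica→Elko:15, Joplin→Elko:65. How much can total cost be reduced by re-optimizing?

Current plan cost = 110·10 + 10·11 + 55·6 + 15·3 + 65·6 = €1975.
Optimal plan:
  Nampa->Salem: 45 × €10 = €450
  Nampa->Elko: 75 × €7 = €525
  Utica->Provo: 65 × €6 = €390
  Utica->Elko: 5 × €3 = €15
  Joplin->Salem: 65 × €5 = €325
Optimal cost = €1705.
Saving = 1975 − 1705 = €270.

270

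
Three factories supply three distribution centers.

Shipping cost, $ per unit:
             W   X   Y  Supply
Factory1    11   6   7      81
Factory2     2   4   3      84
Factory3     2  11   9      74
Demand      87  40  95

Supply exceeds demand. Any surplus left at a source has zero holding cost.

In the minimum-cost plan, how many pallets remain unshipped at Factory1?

An optimal plan:
  Factory1 to X: 40 × $6 = $240
  Factory1 to Y: 24 × $7 = $168
  Factory2 to W: 13 × $2 = $26
  Factory2 to Y: 71 × $3 = $213
  Factory3 to W: 74 × $2 = $148
Total cost = $795.
Factory1 ships 64 of its 81, leaving 17.

17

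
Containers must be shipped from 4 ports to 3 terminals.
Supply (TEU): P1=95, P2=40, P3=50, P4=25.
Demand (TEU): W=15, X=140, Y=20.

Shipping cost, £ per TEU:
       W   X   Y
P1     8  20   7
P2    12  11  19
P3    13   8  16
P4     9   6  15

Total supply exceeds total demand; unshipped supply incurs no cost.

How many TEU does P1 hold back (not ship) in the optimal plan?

An optimal plan:
  P1 to W: 15 × £8 = £120
  P1 to X: 25 × £20 = £500
  P1 to Y: 20 × £7 = £140
  P2 to X: 40 × £11 = £440
  P3 to X: 50 × £8 = £400
  P4 to X: 25 × £6 = £150
Total cost = £1750.
P1 ships 60 of its 95, leaving 35.

35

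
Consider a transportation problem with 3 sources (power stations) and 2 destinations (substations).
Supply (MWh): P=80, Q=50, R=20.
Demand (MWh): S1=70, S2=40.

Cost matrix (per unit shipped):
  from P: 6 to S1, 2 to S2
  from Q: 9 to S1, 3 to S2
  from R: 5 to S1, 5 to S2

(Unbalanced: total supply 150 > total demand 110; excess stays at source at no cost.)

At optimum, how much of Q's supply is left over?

40

An optimal plan:
  P→S1: 50 × 6 = 300
  P→S2: 30 × 2 = 60
  Q→S2: 10 × 3 = 30
  R→S1: 20 × 5 = 100
Total cost = 490.
Q ships 10 of its 50, leaving 40.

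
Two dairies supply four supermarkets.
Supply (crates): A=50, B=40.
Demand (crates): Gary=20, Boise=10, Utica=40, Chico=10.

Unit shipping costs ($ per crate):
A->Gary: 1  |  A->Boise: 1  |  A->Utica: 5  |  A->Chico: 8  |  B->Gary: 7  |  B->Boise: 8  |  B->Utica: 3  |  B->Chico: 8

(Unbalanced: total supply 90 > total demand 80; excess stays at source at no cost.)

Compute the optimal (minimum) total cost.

Optimal allocation:
  A->Gary: 20 × $1 = $20
  A->Boise: 10 × $1 = $10
  A->Chico: 10 × $8 = $80
  B->Utica: 40 × $3 = $120
Total = 20 + 10 + 80 + 120 = $230.
(Supply check: A ships 40; B ships 40.)

230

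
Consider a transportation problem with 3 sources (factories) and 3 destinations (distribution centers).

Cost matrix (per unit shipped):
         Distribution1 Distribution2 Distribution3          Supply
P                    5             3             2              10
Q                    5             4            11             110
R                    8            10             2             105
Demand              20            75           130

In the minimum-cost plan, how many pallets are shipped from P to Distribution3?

The minimum-cost plan:
  P–Distribution3: 10 × 2 = 20
  Q–Distribution1: 20 × 5 = 100
  Q–Distribution2: 75 × 4 = 300
  Q–Distribution3: 15 × 11 = 165
  R–Distribution3: 105 × 2 = 210
Total cost = 795.
So P→Distribution3 carries 10 pallets.

10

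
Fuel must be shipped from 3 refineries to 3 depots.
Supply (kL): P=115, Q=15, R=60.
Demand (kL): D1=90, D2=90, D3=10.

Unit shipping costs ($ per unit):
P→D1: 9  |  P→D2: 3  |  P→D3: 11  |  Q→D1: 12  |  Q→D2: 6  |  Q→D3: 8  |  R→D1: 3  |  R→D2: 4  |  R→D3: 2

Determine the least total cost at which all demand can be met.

815

An optimal shipping plan:
  P to D1: 25 × $9 = $225
  P to D2: 90 × $3 = $270
  Q to D1: 5 × $12 = $60
  Q to D3: 10 × $8 = $80
  R to D1: 60 × $3 = $180
Total = 225 + 270 + 60 + 80 + 180 = $815.
(Supply check: P ships 115; Q ships 15; R ships 60.)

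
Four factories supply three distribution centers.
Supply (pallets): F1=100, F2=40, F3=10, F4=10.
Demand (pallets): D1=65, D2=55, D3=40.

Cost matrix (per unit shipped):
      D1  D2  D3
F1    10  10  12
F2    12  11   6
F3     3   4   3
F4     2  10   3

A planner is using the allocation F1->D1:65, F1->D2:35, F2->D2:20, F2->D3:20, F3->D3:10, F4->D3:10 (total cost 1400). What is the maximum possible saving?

Current plan cost = 65·10 + 35·10 + 20·11 + 20·6 + 10·3 + 10·3 = 1400.
Optimal plan:
  F1→D1: 45 pallets
  F1→D2: 55 pallets
  F2→D3: 40 pallets
  F3→D1: 10 pallets
  F4→D1: 10 pallets
Optimal cost = 1290.
Saving = 1400 − 1290 = 110.

110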